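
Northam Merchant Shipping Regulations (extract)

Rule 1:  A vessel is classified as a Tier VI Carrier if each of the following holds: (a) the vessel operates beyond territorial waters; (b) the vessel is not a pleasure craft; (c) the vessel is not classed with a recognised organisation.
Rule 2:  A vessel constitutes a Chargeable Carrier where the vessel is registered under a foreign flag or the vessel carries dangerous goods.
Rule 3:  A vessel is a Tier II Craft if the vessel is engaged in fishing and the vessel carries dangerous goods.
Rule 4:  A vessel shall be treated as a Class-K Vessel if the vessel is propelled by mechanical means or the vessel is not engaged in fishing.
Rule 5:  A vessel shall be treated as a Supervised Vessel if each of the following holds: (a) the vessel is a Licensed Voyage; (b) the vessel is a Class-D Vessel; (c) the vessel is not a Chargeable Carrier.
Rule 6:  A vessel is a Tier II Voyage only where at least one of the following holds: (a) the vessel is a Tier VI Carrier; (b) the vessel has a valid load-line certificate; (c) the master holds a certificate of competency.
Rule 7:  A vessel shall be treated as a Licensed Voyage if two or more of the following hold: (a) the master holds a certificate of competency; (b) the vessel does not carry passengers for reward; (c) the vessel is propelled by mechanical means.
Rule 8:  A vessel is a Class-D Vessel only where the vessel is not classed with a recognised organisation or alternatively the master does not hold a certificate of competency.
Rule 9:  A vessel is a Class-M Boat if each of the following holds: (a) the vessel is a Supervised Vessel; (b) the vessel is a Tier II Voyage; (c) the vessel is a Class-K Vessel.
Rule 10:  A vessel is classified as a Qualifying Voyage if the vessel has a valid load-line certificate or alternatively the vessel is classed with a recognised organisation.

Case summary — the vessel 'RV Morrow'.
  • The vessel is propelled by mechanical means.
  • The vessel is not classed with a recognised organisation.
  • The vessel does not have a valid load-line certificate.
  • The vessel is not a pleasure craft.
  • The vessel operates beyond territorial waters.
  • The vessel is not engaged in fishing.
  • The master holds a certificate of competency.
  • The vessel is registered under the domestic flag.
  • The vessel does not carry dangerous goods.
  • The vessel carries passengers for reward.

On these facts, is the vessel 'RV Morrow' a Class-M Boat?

Under rule 7: the master holds a certificate of competency? yes; the vessel does not carry passengers for reward? no; the vessel is propelled by mechanical means? yes — 2 of 3 hold (need ≥2) → satisfied.
Under rule 8: the vessel is not classed with a recognised organisation? yes; or the master does not hold a certificate of competency? no. So the vessel is a Class-D Vessel.
Under rule 2: the vessel is registered under a foreign flag? no; or the vessel carries dangerous goods? no. So the vessel is not a Chargeable Carrier.
Under rule 5: Licensed Voyage (rule 7)? yes; and Class-D Vessel (rule 8)? yes; and not a Chargeable Carrier (rule 2)? yes. So the vessel is a Supervised Vessel.
Under rule 1: the vessel operates beyond territorial waters? yes; and the vessel is not a pleasure craft? yes; and the vessel is not classed with a recognised organisation? yes. So the vessel is a Tier VI Carrier.
Under rule 6: Tier VI Carrier (rule 1)? yes; or the vessel has a valid load-line certificate? no; or the master holds a certificate of competency? yes. So the vessel is a Tier II Voyage.
Under rule 4: the vessel is propelled by mechanical means? yes; or the vessel is not engaged in fishing? yes. So the vessel is a Class-K Vessel.
Under rule 9: Supervised Vessel (rule 5)? yes; and Tier II Voyage (rule 6)? yes; and Class-K Vessel (rule 4)? yes. So the vessel is a Class-M Boat.

Yes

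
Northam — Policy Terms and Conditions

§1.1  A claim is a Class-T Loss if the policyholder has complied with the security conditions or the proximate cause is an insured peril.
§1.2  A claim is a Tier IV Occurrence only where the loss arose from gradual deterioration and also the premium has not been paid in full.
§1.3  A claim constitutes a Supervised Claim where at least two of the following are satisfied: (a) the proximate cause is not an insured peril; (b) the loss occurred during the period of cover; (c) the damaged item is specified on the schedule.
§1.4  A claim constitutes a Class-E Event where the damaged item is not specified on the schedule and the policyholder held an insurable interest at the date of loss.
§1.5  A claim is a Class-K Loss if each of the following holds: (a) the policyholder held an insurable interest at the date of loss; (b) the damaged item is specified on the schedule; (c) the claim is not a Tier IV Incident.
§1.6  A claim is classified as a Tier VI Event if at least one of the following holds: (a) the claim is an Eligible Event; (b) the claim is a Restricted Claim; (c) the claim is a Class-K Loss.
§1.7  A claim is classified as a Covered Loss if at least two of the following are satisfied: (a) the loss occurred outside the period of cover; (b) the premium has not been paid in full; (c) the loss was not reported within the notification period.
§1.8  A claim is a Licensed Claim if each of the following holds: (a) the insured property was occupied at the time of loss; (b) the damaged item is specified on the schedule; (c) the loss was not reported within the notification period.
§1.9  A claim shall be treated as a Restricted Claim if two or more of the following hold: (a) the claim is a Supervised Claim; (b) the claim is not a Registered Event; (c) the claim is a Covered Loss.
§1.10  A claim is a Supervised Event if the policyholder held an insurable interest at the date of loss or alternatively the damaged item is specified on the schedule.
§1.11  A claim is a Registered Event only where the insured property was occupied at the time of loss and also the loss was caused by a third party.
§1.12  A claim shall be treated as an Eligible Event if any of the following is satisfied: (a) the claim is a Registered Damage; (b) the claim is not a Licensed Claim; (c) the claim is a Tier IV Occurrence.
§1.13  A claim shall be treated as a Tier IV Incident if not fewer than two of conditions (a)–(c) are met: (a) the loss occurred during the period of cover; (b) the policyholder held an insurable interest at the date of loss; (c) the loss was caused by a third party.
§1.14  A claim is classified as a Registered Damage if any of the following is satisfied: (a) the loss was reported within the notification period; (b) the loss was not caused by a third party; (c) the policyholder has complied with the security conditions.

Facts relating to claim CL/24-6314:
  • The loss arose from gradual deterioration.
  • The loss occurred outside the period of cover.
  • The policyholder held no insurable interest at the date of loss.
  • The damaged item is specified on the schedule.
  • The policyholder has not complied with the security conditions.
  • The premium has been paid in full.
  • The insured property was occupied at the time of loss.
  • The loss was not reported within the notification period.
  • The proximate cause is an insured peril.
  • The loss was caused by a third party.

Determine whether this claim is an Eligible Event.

No

Under §1.14: the loss was reported within the notification period? no; or the loss was not caused by a third party? no; or the policyholder has complied with the security conditions? no. So the claim is not a Registered Damage.
Under §1.8: the insured property was occupied at the time of loss? yes; and the damaged item is specified on the schedule? yes; and the loss was not reported within the notification period? yes. So the claim is a Licensed Claim.
Under §1.2: the loss arose from gradual deterioration? yes; and the premium has not been paid in full? no. So the claim is not a Tier IV Occurrence.
Under §1.12: Registered Damage (§1.14)? no; or not a Licensed Claim (§1.8)? no; or Tier IV Occurrence (§1.2)? no. So the claim is not an Eligible Event.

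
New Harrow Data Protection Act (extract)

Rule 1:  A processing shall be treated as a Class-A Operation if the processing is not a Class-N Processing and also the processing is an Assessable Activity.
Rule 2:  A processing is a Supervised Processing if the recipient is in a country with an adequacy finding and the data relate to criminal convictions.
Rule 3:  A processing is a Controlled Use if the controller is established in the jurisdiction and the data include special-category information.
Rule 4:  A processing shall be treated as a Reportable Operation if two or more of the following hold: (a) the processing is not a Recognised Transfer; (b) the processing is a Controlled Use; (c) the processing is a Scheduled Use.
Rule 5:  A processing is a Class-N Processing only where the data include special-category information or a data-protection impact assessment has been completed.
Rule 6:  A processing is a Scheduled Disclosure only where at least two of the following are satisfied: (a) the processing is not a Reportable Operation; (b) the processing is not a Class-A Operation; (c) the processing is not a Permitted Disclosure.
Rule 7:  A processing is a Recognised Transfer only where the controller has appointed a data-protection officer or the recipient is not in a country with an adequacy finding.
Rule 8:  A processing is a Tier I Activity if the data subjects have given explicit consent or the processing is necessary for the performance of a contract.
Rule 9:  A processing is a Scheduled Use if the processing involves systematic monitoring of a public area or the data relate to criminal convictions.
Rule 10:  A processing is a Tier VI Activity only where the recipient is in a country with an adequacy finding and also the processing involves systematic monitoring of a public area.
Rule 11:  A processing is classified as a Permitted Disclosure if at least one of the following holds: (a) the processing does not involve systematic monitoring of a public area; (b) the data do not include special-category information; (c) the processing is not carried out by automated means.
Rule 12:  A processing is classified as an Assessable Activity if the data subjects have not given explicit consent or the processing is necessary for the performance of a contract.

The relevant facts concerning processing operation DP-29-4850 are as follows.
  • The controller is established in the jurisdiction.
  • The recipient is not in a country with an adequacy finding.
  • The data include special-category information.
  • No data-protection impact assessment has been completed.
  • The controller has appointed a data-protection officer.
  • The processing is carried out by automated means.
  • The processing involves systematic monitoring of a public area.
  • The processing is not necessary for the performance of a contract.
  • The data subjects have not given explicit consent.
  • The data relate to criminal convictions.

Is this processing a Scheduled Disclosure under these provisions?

rule 7 — Recognised Transfer: [the controller has appointed a data-protection officer? yes] OR [the recipient is not in a country with an adequacy finding? yes] → satisfied.
rule 3 — Controlled Use: [the controller is established in the jurisdiction? yes] AND [the data include special-category information? yes] → satisfied.
rule 9 — Scheduled Use: [the processing involves systematic monitoring of a public area? yes] OR [the data relate to criminal convictions? yes] → satisfied.
rule 4 — Reportable Operation: not a Recognised Transfer (rule 7)? no; Controlled Use (rule 3)? yes; Scheduled Use (rule 9)? yes — 2 of 3 hold (need ≥2) → satisfied.
rule 5 — Class-N Processing: [the data include special-category information? yes] OR [a data-protection impact assessment has been completed? no] → satisfied.
rule 12 — Assessable Activity: [the data subjects have not given explicit consent? yes] OR [the processing is necessary for the performance of a contract? no] → satisfied.
rule 1 — Class-A Operation: [not a Class-N Processing (rule 5)? no] AND [Assessable Activity (rule 12)? yes] → not satisfied.
rule 11 — Permitted Disclosure: [the processing does not involve systematic monitoring of a public area? no] OR [the data do not include special-category information? no] OR [the processing is not carried out by automated means? no] → not satisfied.
rule 6 — Scheduled Disclosure: not a Reportable Operation (rule 4)? no; not a Class-A Operation (rule 1)? yes; not a Permitted Disclosure (rule 11)? yes — 2 of 3 hold (need ≥2) → satisfied.

Yes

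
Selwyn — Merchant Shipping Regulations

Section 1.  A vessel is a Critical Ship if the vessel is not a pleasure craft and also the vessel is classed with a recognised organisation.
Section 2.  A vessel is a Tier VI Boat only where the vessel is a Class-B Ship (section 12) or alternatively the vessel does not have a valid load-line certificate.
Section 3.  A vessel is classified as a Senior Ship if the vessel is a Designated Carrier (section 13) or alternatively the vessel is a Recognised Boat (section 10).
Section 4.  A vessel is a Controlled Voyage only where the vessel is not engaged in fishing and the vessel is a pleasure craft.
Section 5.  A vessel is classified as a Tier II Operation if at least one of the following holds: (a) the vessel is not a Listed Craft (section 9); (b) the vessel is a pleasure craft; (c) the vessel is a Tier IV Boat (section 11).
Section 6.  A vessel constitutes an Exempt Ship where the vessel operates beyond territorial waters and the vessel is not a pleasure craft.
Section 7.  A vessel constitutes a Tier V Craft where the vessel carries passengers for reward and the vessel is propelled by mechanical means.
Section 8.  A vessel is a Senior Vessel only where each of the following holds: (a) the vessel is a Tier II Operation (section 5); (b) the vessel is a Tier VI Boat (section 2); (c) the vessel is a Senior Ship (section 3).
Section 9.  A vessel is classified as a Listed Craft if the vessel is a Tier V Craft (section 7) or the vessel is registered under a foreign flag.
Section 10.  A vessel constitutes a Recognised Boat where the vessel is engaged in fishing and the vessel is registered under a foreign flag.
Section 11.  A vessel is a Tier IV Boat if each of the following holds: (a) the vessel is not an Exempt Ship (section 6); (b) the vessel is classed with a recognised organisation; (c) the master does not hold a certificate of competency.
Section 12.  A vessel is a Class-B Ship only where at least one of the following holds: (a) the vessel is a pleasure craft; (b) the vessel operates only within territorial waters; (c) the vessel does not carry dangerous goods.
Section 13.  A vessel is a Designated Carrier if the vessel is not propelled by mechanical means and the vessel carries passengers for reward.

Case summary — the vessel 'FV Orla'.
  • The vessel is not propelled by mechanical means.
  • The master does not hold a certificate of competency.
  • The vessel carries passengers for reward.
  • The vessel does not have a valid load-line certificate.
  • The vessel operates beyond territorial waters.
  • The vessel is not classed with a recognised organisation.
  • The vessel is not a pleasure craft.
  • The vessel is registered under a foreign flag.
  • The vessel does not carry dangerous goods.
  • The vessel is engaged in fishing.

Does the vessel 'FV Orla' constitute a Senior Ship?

Yes

section 13 — Designated Carrier: [the vessel is not propelled by mechanical means? yes] AND [the vessel carries passengers for reward? yes] → satisfied.
section 10 — Recognised Boat: [the vessel is engaged in fishing? yes] AND [the vessel is registered under a foreign flag? yes] → satisfied.
section 3 — Senior Ship: [Designated Carrier (section 13)? yes] OR [Recognised Boat (section 10)? yes] → satisfied.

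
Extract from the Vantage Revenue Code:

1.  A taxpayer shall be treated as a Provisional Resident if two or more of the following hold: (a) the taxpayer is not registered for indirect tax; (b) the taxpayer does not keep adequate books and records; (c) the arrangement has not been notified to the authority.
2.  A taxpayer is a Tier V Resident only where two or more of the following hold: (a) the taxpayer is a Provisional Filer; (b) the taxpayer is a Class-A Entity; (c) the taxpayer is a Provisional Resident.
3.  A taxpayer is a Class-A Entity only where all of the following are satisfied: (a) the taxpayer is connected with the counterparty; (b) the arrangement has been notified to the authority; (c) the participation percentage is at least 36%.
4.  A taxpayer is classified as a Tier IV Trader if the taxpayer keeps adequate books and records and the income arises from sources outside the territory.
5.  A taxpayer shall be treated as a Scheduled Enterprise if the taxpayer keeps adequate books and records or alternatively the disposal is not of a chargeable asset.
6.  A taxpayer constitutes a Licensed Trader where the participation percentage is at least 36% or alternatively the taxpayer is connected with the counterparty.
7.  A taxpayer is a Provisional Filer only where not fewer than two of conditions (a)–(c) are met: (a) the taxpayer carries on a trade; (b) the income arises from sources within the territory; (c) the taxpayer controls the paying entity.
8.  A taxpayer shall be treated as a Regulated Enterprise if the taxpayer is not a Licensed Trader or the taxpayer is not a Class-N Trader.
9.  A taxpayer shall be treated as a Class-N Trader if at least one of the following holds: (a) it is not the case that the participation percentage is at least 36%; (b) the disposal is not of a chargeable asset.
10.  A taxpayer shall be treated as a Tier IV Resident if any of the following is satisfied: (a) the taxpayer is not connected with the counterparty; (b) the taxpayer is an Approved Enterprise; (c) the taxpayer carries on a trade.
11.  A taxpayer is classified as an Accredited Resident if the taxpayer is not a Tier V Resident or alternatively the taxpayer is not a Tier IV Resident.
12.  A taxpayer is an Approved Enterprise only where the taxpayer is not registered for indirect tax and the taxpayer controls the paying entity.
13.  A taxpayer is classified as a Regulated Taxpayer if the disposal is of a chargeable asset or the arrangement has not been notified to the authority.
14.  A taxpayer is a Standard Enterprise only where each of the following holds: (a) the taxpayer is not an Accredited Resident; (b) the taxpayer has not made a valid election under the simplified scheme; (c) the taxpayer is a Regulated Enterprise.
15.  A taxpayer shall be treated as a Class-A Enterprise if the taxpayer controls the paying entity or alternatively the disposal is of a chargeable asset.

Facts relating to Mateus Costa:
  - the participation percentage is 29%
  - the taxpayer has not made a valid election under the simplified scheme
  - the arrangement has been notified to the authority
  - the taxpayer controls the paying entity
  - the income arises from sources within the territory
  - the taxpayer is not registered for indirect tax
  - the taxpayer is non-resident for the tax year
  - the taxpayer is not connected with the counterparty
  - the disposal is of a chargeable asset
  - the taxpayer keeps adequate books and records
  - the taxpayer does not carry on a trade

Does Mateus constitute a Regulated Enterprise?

paragraph 6 — Licensed Trader: [participation percentage: 29% ≥ 36%? no] OR [the taxpayer is connected with the counterparty? no] → not satisfied.
paragraph 9 — Class-N Trader: [participation percentage: 29% ≥ 36%? no, so negated condition yes] OR [the disposal is not of a chargeable asset? no] → satisfied.
paragraph 8 — Regulated Enterprise: [not a Licensed Trader (paragraph 6)? yes] OR [not a Class-N Trader (paragraph 9)? no] → satisfied.

Yes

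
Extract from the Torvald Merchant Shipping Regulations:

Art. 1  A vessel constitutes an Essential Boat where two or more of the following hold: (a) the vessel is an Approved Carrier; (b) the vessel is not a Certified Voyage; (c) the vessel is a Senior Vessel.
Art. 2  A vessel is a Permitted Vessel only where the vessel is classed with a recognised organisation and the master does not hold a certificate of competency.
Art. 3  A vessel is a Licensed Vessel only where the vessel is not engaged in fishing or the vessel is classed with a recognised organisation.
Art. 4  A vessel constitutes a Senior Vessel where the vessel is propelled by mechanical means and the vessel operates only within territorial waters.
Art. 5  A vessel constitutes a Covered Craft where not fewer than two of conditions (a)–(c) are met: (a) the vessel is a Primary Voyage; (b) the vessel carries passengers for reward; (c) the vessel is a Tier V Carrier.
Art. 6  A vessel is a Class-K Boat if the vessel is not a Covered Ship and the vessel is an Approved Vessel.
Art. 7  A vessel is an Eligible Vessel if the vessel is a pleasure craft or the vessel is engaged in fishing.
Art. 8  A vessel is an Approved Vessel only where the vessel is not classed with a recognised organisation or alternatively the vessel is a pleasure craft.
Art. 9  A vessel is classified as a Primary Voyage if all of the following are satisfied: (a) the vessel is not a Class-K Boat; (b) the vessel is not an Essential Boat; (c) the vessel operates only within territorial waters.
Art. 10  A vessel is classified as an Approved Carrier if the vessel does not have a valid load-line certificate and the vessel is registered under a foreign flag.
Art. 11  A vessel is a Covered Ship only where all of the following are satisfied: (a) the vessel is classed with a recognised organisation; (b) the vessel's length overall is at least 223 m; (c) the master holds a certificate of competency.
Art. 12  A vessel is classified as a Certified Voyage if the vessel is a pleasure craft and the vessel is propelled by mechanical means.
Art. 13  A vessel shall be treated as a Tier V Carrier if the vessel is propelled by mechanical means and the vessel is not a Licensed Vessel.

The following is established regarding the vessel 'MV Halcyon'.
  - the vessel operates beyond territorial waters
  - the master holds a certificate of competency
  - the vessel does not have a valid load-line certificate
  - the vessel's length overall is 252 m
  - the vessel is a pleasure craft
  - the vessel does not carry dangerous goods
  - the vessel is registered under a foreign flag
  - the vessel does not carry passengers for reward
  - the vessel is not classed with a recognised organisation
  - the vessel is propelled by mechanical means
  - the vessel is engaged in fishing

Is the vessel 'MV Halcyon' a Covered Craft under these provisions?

No

article 11 — Covered Ship: [the vessel is classed with a recognised organisation? no] AND [vessel's length overall: 252 m ≥ 223 m? yes] AND [the master holds a certificate of competency? yes] → not satisfied.
article 8 — Approved Vessel: [the vessel is not classed with a recognised organisation? yes] OR [the vessel is a pleasure craft? yes] → satisfied.
article 6 — Class-K Boat: [not a Covered Ship (article 11)? yes] AND [Approved Vessel (article 8)? yes] → satisfied.
article 10 — Approved Carrier: [the vessel does not have a valid load-line certificate? yes] AND [the vessel is registered under a foreign flag? yes] → satisfied.
article 12 — Certified Voyage: [the vessel is a pleasure craft? yes] AND [the vessel is propelled by mechanical means? yes] → satisfied.
article 4 — Senior Vessel: [the vessel is propelled by mechanical means? yes] AND [the vessel operates only within territorial waters? no] → not satisfied.
article 1 — Essential Boat: Approved Carrier (article 10)? yes; not a Certified Voyage (article 12)? no; Senior Vessel (article 4)? no — 1 of 3 hold (need ≥2) → not satisfied.
article 9 — Primary Voyage: [not a Class-K Boat (article 6)? no] AND [not an Essential Boat (article 1)? yes] AND [the vessel operates only within territorial waters? no] → not satisfied.
article 3 — Licensed Vessel: [the vessel is not engaged in fishing? no] OR [the vessel is classed with a recognised organisation? no] → not satisfied.
article 13 — Tier V Carrier: [the vessel is propelled by mechanical means? yes] AND [not a Licensed Vessel (article 3)? yes] → satisfied.
article 5 — Covered Craft: Primary Voyage (article 9)? no; the vessel carries passengers for reward? no; Tier V Carrier (article 13)? yes — 1 of 3 hold (need ≥2) → not satisfied.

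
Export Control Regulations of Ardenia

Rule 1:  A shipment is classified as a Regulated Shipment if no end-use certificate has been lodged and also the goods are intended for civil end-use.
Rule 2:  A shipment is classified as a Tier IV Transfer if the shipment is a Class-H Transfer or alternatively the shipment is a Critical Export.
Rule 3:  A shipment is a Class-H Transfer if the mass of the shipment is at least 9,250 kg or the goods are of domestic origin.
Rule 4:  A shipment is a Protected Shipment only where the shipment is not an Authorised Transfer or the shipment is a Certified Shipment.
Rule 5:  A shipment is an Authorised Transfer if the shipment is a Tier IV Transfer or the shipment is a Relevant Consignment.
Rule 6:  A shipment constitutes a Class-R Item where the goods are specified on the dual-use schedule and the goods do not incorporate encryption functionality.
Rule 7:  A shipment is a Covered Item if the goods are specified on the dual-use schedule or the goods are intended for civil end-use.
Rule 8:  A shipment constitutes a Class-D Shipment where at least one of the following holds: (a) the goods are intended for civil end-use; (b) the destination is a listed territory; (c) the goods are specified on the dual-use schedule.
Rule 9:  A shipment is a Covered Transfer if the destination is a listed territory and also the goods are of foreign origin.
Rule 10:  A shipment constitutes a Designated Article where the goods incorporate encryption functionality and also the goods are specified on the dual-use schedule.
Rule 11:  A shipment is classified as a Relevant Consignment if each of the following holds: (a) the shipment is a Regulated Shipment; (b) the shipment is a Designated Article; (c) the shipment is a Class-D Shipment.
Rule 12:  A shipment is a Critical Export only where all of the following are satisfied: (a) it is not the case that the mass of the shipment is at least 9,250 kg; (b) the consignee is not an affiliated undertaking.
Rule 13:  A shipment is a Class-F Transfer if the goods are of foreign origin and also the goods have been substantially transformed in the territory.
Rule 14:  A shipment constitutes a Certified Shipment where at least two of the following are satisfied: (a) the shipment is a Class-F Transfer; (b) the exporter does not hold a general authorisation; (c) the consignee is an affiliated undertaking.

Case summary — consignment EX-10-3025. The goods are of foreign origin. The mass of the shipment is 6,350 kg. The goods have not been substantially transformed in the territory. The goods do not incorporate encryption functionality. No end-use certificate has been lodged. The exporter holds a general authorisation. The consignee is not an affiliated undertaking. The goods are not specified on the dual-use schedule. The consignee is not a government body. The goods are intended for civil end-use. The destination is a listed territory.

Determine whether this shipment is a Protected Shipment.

rule 3 — Class-H Transfer: [mass of the shipment: 6,350 kg ≥ 9,250 kg? no] OR [the goods are of domestic origin? no] → not satisfied.
rule 12 — Critical Export: [mass of the shipment: 6,350 kg ≥ 9,250 kg? no, so negated condition yes] AND [the consignee is not an affiliated undertaking? yes] → satisfied.
rule 2 — Tier IV Transfer: [Class-H Transfer (rule 3)? no] OR [Critical Export (rule 12)? yes] → satisfied.
rule 1 — Regulated Shipment: [no end-use certificate has been lodged? yes] AND [the goods are intended for civil end-use? yes] → satisfied.
rule 10 — Designated Article: [the goods incorporate encryption functionality? no] AND [the goods are specified on the dual-use schedule? no] → not satisfied.
rule 8 — Class-D Shipment: [the goods are intended for civil end-use? yes] OR [the destination is a listed territory? yes] OR [the goods are specified on the dual-use schedule? no] → satisfied.
rule 11 — Relevant Consignment: [Regulated Shipment (rule 1)? yes] AND [Designated Article (rule 10)? no] AND [Class-D Shipment (rule 8)? yes] → not satisfied.
rule 5 — Authorised Transfer: [Tier IV Transfer (rule 2)? yes] OR [Relevant Consignment (rule 11)? no] → satisfied.
rule 13 — Class-F Transfer: [the goods are of foreign origin? yes] AND [the goods have been substantially transformed in the territory? no] → not satisfied.
rule 14 — Certified Shipment: Class-F Transfer (rule 13)? no; the exporter does not hold a general authorisation? no; the consignee is an affiliated undertaking? no — 0 of 3 hold (need ≥2) → not satisfied.
rule 4 — Protected Shipment: [not an Authorised Transfer (rule 5)? no] OR [Certified Shipment (rule 14)? no] → not satisfied.

No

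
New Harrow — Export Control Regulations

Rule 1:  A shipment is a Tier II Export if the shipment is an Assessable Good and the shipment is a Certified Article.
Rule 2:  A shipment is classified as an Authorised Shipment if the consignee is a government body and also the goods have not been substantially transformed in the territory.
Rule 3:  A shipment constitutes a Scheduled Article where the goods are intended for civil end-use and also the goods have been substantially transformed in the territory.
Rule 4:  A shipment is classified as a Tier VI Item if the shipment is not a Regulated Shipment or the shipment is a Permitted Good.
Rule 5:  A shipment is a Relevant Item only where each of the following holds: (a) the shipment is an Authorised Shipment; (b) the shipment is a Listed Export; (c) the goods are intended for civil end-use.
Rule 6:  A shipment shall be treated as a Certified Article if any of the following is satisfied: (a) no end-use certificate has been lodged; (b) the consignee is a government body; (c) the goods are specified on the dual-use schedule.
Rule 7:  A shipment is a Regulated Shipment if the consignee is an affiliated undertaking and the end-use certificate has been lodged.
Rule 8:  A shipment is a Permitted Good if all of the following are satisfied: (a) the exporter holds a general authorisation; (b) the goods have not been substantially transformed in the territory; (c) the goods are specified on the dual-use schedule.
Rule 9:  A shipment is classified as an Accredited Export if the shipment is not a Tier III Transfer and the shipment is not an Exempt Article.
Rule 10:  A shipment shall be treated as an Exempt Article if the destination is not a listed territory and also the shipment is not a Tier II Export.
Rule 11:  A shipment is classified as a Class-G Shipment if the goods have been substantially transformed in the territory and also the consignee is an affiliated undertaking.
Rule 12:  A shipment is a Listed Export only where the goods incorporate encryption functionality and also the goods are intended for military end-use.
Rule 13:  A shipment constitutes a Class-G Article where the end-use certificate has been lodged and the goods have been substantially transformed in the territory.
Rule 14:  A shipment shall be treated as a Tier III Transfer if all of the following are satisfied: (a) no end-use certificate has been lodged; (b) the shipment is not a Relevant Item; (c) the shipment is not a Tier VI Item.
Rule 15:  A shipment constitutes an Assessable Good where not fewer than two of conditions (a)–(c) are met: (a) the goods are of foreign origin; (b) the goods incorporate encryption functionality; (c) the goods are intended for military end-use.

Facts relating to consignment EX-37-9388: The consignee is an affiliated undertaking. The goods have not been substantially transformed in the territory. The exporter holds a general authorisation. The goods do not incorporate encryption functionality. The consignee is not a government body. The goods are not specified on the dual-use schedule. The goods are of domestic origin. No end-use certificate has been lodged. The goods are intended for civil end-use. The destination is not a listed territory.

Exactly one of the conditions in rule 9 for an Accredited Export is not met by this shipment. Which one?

Under rule 2: the consignee is a government body? no; and the goods have not been substantially transformed in the territory? yes. So the shipment is not an Authorised Shipment.
Under rule 12: the goods incorporate encryption functionality? no; and the goods are intended for military end-use? no. So the shipment is not a Listed Export.
Under rule 5: Authorised Shipment (rule 2)? no; and Listed Export (rule 12)? no; and the goods are intended for civil end-use? yes. So the shipment is not a Relevant Item.
Under rule 7: the consignee is an affiliated undertaking? yes; and the end-use certificate has been lodged? no. So the shipment is not a Regulated Shipment.
Under rule 8: the exporter holds a general authorisation? yes; and the goods have not been substantially transformed in the territory? yes; and the goods are specified on the dual-use schedule? no. So the shipment is not a Permitted Good.
Under rule 4: not a Regulated Shipment (rule 7)? yes; or Permitted Good (rule 8)? no. So the shipment is a Tier VI Item.
Under rule 14: no end-use certificate has been lodged? yes; and not a Relevant Item (rule 5)? yes; and not a Tier VI Item (rule 4)? no. So the shipment is not a Tier III Transfer.
Under rule 15: the goods are of foreign origin? no; the goods incorporate encryption functionality? no; the goods are intended for military end-use? no — 0 of 3 hold (need ≥2) → not satisfied.
Under rule 6: no end-use certificate has been lodged? yes; or the consignee is a government body? no; or the goods are specified on the dual-use schedule? no. So the shipment is a Certified Article.
Under rule 1: Assessable Good (rule 15)? no; and Certified Article (rule 6)? yes. So the shipment is not a Tier II Export.
Under rule 10: the destination is not a listed territory? yes; and not a Tier II Export (rule 1)? yes. So the shipment is an Exempt Article.
Under rule 9: not a Tier III Transfer (rule 14)? yes; and not an Exempt Article (rule 10)? no. So the shipment is not an Accredited Export.

Exempt Article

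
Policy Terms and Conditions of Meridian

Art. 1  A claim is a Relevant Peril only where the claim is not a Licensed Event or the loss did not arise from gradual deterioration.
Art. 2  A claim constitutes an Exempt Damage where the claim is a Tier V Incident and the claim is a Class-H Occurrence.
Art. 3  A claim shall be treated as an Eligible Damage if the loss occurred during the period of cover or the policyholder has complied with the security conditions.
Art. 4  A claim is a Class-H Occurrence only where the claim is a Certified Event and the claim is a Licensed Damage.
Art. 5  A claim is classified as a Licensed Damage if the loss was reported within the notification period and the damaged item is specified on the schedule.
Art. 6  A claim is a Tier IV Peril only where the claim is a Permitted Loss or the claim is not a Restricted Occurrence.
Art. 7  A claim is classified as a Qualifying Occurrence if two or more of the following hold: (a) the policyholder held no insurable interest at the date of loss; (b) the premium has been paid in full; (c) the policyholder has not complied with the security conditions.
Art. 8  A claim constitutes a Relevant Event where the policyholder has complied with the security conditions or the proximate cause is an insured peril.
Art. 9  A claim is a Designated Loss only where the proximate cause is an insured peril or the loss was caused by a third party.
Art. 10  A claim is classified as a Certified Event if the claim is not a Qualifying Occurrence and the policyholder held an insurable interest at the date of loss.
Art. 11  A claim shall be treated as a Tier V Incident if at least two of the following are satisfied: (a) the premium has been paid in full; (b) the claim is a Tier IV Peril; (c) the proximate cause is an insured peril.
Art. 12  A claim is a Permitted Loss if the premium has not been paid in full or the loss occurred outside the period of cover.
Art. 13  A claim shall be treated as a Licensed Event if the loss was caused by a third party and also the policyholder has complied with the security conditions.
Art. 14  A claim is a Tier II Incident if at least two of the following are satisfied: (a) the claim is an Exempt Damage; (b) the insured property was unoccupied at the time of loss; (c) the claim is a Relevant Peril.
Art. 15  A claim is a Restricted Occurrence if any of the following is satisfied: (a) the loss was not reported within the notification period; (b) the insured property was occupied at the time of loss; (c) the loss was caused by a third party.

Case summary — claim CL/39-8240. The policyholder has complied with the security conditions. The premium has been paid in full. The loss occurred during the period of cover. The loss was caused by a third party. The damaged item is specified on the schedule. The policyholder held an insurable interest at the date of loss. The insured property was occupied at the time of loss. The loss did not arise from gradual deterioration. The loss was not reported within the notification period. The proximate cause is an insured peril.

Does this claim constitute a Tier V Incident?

Yes

article 12 — Permitted Loss: [the premium has not been paid in full? no] OR [the loss occurred outside the period of cover? no] → not satisfied.
article 15 — Restricted Occurrence: [the loss was not reported within the notification period? yes] OR [the insured property was occupied at the time of loss? yes] OR [the loss was caused by a third party? yes] → satisfied.
article 6 — Tier IV Peril: [Permitted Loss (article 12)? no] OR [not a Restricted Occurrence (article 15)? no] → not satisfied.
article 11 — Tier V Incident: the premium has been paid in full? yes; Tier IV Peril (article 6)? no; the proximate cause is an insured peril? yes — 2 of 3 hold (need ≥2) → satisfied.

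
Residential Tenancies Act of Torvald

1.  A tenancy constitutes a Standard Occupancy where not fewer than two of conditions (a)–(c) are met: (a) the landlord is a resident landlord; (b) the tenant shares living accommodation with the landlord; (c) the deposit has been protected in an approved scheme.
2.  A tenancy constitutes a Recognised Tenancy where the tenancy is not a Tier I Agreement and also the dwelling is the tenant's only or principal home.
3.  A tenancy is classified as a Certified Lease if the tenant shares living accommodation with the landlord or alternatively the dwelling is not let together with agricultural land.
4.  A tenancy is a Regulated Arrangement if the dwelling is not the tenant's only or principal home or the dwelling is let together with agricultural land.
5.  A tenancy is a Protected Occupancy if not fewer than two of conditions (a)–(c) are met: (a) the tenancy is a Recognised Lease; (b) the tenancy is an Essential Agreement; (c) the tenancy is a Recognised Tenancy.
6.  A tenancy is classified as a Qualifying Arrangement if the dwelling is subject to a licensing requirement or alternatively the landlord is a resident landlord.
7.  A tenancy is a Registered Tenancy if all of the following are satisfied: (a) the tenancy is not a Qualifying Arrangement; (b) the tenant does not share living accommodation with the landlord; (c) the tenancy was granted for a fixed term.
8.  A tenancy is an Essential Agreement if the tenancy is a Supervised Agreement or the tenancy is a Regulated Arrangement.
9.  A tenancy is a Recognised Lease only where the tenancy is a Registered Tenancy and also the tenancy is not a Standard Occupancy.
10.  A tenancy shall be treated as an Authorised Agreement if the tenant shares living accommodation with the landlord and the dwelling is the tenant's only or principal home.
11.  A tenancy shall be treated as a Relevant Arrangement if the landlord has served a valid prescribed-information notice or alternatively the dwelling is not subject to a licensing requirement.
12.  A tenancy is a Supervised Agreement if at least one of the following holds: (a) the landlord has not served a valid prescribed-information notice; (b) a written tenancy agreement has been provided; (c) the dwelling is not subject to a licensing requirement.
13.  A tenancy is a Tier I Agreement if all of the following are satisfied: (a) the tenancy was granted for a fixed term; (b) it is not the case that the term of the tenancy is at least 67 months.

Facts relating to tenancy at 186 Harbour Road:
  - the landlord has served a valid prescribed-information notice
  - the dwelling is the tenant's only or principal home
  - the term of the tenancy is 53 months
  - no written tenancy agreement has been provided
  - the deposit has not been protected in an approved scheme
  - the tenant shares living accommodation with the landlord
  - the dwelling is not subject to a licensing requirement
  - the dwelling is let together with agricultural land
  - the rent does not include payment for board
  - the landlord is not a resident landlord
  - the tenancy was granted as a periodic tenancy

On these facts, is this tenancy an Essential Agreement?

Yes

paragraph 12 — Supervised Agreement: [the landlord has not served a valid prescribed-information notice? no] OR [a written tenancy agreement has been provided? no] OR [the dwelling is not subject to a licensing requirement? yes] → satisfied.
paragraph 4 — Regulated Arrangement: [the dwelling is not the tenant's only or principal home? no] OR [the dwelling is let together with agricultural land? yes] → satisfied.
paragraph 8 — Essential Agreement: [Supervised Agreement (paragraph 12)? yes] OR [Regulated Arrangement (paragraph 4)? yes] → satisfied.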